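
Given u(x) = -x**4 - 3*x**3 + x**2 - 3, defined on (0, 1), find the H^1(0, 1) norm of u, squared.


||u||_{H^1}^2 = 42059/1260

The H^1 norm (squared) on an interval (0, L) is
  ||u||_{H^1}^2 = ∫_0^L u(x)^2 dx + ∫_0^L u'(x)^2 dx.
Compute u'(x) = -4*x**3 - 9*x**2 + 2*x.
Then u(x)^2 = x**8 + 6*x**7 + 7*x**6 - 6*x**5 + 7*x**4 + 18*x**3 - 6*x**2 + 9 and u'(x)^2 = 16*x**6 + 72*x**5 + 65*x**4 - 36*x**3 + 4*x**2.
Integrate each monomial from 0 to 1 using ∫_0^1 c·x^n dx = c·1^(n+1)/(n+1):
  ∫_0^1 u(x)^2 dx = ∫_0^1 (x^8 + 6*x^7 + 7*x^6 - 6*x^5 + 7*x^4 + 18*x^3 - 6*x^2 + 9) dx. Term by term:
    ∫_0^1 x^8 dx = 1/9;  ∫_0^1 6*x^7 dx = 3/4;  ∫_0^1 7*x^6 dx = 1;
    ∫_0^1 -6*x^5 dx = -1;  ∫_0^1 7*x^4 dx = 7/5;  ∫_0^1 18*x^3 dx = 9/2;
    ∫_0^1 -6*x^2 dx = -2;  ∫_0^1 9 dx = 9.
  Sum: 1/9 + 3/4 + 1 − 1 + 7/5 + 9/2 − 2 + 9 = 2477/180.
  ∫_0^1 u'(x)^2 dx = ∫_0^1 (16*x^6 + 72*x^5 + 65*x^4 - 36*x^3 + 4*x^2) dx. Term by term:
    ∫_0^1 16*x^6 dx = 16/7;  ∫_0^1 72*x^5 dx = 12;  ∫_0^1 65*x^4 dx = 13;
    ∫_0^1 -36*x^3 dx = -9;  ∫_0^1 4*x^2 dx = 4/3.
  Sum: 16/7 + 12 + 13 − 9 + 4/3 = 412/21.
Adding: ||u||_{H^1}^2 = 2477/180 + 412/21 = 42059/1260.


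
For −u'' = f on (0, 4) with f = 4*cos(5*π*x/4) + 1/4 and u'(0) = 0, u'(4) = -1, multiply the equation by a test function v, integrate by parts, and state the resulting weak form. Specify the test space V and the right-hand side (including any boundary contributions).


V = H^1(0, 4) (v unrestricted at boundary; u is determined up to an additive constant); weak form: ∫_0^4 u'v' dx = ∫_0^4 (4*cos(5*π*x/4) + 1/4) v dx − v(4) for all v ∈ V.

Multiply both sides by a test function v and integrate from 0 to 4:
  ∫_0^4 −u''(x) v(x) dx = ∫_0^4 f(x) v(x) dx.
Integrate the LHS by parts once:
  ∫_0^4 −u'' v dx = −[u'(x) v(x)]_0^4 + ∫_0^4 u'(x) v'(x) dx.
Thus ∫_0^4 u'(x) v'(x) dx = ∫_0^4 f(x) v(x) dx + [u'(x) v(x)]_0^4.
Choose V so that boundary terms are either known or forced to vanish.
u has inhomogeneous Neumann u'(0) = 0, u'(4) = -1. [u' v]_0^4 = (-1)·v(4) − (0)·v(0) = − v(4). Take V = H^1(0, 4); boundary term becomes part of RHS.
Weak formulation: find u (satisfying any essential BC) such that ∫_0^4 u'(x) v'(x) dx = ∫_0^4 f v dx − v(4) for all v ∈ V (Neumann data are natural BCs: they enter the RHS as boundary terms).
Substituting f(x) = 4*cos(5*π*x/4) + 1/4, the right-hand side is ∫_0^4 (4*cos(5*π*x/4) + 1/4) v dx − v(4).
Compatibility check (pure Neumann): taking v ≡ 1 ∈ V gives 0 = ∫_0^4 f dx + (-1) − (0), i.e. ∫_0^4 f dx must equal u'(0) − u'(4) = 1. Indeed ∫_0^4 (4*cos(5*π*x/4) + 1/4) dx = 1, so the data are compatible. The solution is then unique only up to an additive constant (fix it e.g. by requiring ∫_0^4 u dx = 0).


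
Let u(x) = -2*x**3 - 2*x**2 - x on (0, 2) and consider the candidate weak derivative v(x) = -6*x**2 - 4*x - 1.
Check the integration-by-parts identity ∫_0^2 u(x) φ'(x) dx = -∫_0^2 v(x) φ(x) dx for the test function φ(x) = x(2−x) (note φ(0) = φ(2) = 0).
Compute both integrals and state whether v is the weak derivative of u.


LHS = 244/15, RHS = 244/15. Yes, v = u' weakly.

u(x) = -2*x**3 - 2*x**2 - x, classical derivative u'(x) = -6*x**2 - 4*x - 1.
φ(x) = x(2−x), so φ'(x) = 2 - 2*x.
Note φ(0) = φ(2) = 0, so the boundary term u·φ vanishes.
LHS = ∫_0^2 u(x) φ'(x) dx = ∫_0^2 (4*x^4 - 2*x^2 - 2*x) dx. Term by term:
  ∫_0^2 4*x^4 dx = 128/5;  ∫_0^2 -2*x^2 dx = -16/3;  ∫_0^2 -2*x dx = -4.
Sum: 128/5 − 16/3 − 4 = 244/15.
So LHS = 244/15.
∫_0^2 v(x) φ(x) dx = ∫_0^2 (6*x^4 - 8*x^3 - 7*x^2 - 2*x) dx. Term by term:
  ∫_0^2 6*x^4 dx = 192/5;  ∫_0^2 -8*x^3 dx = -32;  ∫_0^2 -7*x^2 dx = -56/3;
  ∫_0^2 -2*x dx = -4.
Sum: 192/5 − 32 − 56/3 − 4 = -244/15.
So RHS = -∫_0^2 v(x) φ(x) dx = 244/15.
LHS = RHS, so the identity holds for this test φ.
Moreover u is smooth here and v(x) = u'(x) = -6*x**2 - 4*x - 1 pointwise, so the identity holds for every test function. Hence v is the weak derivative of u.


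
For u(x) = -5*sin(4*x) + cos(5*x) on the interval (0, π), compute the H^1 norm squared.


||u||_{H^1(0,π)}^2 = 2080/9 + 451*π/2

u'(x) = -5*sin(5*x) - 20*cos(4*x).
Expand u² and (u')² and integrate term by term on (0, π), using: for integers n ≥ 1, ∫_0^π sin²(nx) dx = ∫_0^π cos²(nx) dx = π/2; for n ≠ n', ∫_0^π sin(nx)sin(n'x) dx = ∫_0^π cos(nx)cos(n'x) dx = 0; and by product-to-sum, ∫_0^π sin(nx)cos(n'x) dx = ½∫_0^π [sin((n+n')x) + sin((n−n')x)] dx, which is 0 when n+n' is even and 2n/(n²−n'²) when n+n' is odd (it need not vanish on (0, π)).
  u² squared terms: (-5)²·∫sin(4x)² dx = 25·π/2 = 25*π/2;  (1)²·∫cos(5x)² dx = 1·π/2 = π/2.
  u² cross terms: 2·(-5)·(1)·∫sin(4x)·cos(5x) dx = -10·(-8/9) = 80/9.
  So ∫_0^π u² dx = 25*π/2 + π/2 + 80/9 = 80/9 + 13*π.
  (u')² squared terms: (-20)²·∫cos(4x)² dx = 400·π/2 = 200*π;  (-5)²·∫sin(5x)² dx = 25·π/2 = 25*π/2.
  (u')² cross terms: 2·(-20)·(-5)·∫cos(4x)·sin(5x) dx = 200·(10/9) = 2000/9.
  So ∫_0^π (u')² dx = 200*π + 25*π/2 + 2000/9 = 2000/9 + 425*π/2.
||u||_{H^1}^2 = (80/9 + 13*π) + (2000/9 + 425*π/2) = 2080/9 + 451*π/2.


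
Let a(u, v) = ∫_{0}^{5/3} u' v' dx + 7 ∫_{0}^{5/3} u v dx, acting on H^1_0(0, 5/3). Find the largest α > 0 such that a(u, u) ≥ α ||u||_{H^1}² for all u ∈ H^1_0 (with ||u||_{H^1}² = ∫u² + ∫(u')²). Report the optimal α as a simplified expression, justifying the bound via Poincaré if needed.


α = 1

Coercivity of a(·,·) on H^1_0(0, 5/3) means a(u, u) ≥ α ||u||_{H^1}² for every u ∈ H^1_0.
The interval has length L = 5/3, and Poincaré/coercivity depend only on L. Here a(u, u) = ∫(u')² + (7)·∫u².
Here c = 7 ≥ 1, so a(u,u) = ∫(u')² + c∫u² ≥ ∫(u')² + ∫u² = ||u||_{H^1}², i.e. α = 1 works. No larger α is possible: a(u,u) ≥ α||u||_{H^1}² means (1−α)∫(u')² ≥ (α−c)∫u², and for the modes u_n = sin(nπ(x−x₀)/L) (x₀ the left endpoint) one has ∫u_n²/∫(u_n')² = (L/(nπ))² → 0, so a(u_n,u_n)/||u_n||_{H^1}² → 1. Hence the optimal constant is α = 1.
Therefore α = 1.


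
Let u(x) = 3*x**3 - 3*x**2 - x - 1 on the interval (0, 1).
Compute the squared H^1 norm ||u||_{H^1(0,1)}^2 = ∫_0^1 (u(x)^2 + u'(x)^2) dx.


||u||_{H^1}^2 = 569/105

The H^1 norm (squared) on an interval (0, L) is
  ||u||_{H^1}^2 = ∫_0^L u(x)^2 dx + ∫_0^L u'(x)^2 dx.
Compute u'(x) = 9*x**2 - 6*x - 1.
Then u(x)^2 = 9*x**6 - 18*x**5 + 3*x**4 + 7*x**2 + 2*x + 1 and u'(x)^2 = 81*x**4 - 108*x**3 + 18*x**2 + 12*x + 1.
Integrate each monomial from 0 to 1 using ∫_0^1 c·x^n dx = c·1^(n+1)/(n+1):
  ∫_0^1 u(x)^2 dx = ∫_0^1 (9*x^6 - 18*x^5 + 3*x^4 + 7*x^2 + 2*x + 1) dx. Term by term:
    ∫_0^1 9*x^6 dx = 9/7;  ∫_0^1 -18*x^5 dx = -3;  ∫_0^1 3*x^4 dx = 3/5;
    ∫_0^1 7*x^2 dx = 7/3;  ∫_0^1 2*x dx = 1;  ∫_0^1 1 dx = 1.
  Sum: 9/7 − 3 + 3/5 + 7/3 + 1 + 1 = 338/105.
  ∫_0^1 u'(x)^2 dx = ∫_0^1 (81*x^4 - 108*x^3 + 18*x^2 + 12*x + 1) dx. Term by term:
    ∫_0^1 81*x^4 dx = 81/5;  ∫_0^1 -108*x^3 dx = -27;  ∫_0^1 18*x^2 dx = 6;
    ∫_0^1 12*x dx = 6;  ∫_0^1 1 dx = 1.
  Sum: 81/5 − 27 + 6 + 6 + 1 = 11/5.
Adding: ||u||_{H^1}^2 = 338/105 + 11/5 = 569/105.


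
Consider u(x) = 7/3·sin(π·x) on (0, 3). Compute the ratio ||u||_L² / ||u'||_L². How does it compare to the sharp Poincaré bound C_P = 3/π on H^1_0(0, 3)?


||u||_L² / ||u'||_L² = 1/π < C_P = 3/π.

u(x) = 7/3·sin(π·x), so u'(x) = 7*π*cos(π*x)/3.
Writing u(x) = A·sin(kπx/L) with A = 7/3 and k = 3, use ∫_0^L sin²(kπx/L) dx = L/2 and ∫_0^L cos²(kπx/L) dx = L/2.
u² = 49/9·sin²(π·x) and (u')² = 49*π^2/9·cos²(π·x), and each of sin², cos² integrates to L/2 = 3/2 over (0, 3).
∫_0^3 u² dx = 49/6, so ||u||_L² = 7*sqrt(6)/6.
∫_0^3 (u')² dx = 49*π^2/6, so ||u'||_L² = 7*sqrt(6)*π/6.
Ratio ||u||_L² / ||u'||_L² = 1/π.
Sharp Poincaré constant on H^1_0(0, 3) is C_P = L/π = 3/π, achieved by sin(π/3·x).
This is the k = 3 harmonic; the ratio L/(kπ) is strictly less than C_P = L/π, consistent with the sharp inequality ||u||_L² ≤ C_P ||u'||_L².


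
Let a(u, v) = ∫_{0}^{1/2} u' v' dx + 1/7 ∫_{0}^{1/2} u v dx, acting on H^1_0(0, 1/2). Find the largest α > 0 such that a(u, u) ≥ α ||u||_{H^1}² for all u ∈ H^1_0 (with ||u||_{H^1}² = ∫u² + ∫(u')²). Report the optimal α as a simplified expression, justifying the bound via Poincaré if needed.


α = (1 + 28*π^2)/(7*(1 + 4*π^2))

Coercivity of a(·,·) on H^1_0(0, 1/2) means a(u, u) ≥ α ||u||_{H^1}² for every u ∈ H^1_0.
The interval has length L = 1/2, and Poincaré/coercivity depend only on L. Here a(u, u) = ∫(u')² + (1/7)·∫u².
Here 0 < c = 1/7 < 1. The condition a(u,u) ≥ α||u||_{H^1}² reads (1−α)∫(u')² ≥ (α−c)∫u². Any admissible α is ≤ 1 (rapidly oscillating u have ∫u²/∫(u')² → 0), and α = 1 would force 0 ≥ (1−c)∫u², impossible since c < 1; so 1−α > 0. By the sharp Poincaré inequality on H^1_0 of an interval of length L, ∫(u')² ≥ (π/L)²∫u² with equality for the first sine mode sin(π(x−x₀)/L) (x₀ the left endpoint), so the inequality holds for all u iff (1−α)(π/L)² ≥ α − c, i.e. α ≤ ((π/L)² + c)/((π/L)² + 1) = (1 + c(L/π)²)/(1 + (L/π)²). With (π/L)² = 4*π^2 and c = 1/7, the largest admissible constant is α = ((π/L)² + c)/((π/L)² + 1).
Simplifying, α = (1 + 28*π^2)/(7*(1 + 4*π^2)).


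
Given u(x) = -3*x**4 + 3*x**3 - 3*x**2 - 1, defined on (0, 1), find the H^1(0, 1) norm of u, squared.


||u||_{H^1}^2 = 523/28

The H^1 norm (squared) on an interval (0, L) is
  ||u||_{H^1}^2 = ∫_0^L u(x)^2 dx + ∫_0^L u'(x)^2 dx.
Compute u'(x) = -12*x**3 + 9*x**2 - 6*x.
Then u(x)^2 = 9*x**8 - 18*x**7 + 27*x**6 - 18*x**5 + 15*x**4 - 6*x**3 + 6*x**2 + 1 and u'(x)^2 = 144*x**6 - 216*x**5 + 225*x**4 - 108*x**3 + 36*x**2.
Integrate each monomial from 0 to 1 using ∫_0^1 c·x^n dx = c·1^(n+1)/(n+1):
  ∫_0^1 u(x)^2 dx = ∫_0^1 (9*x^8 - 18*x^7 + 27*x^6 - 18*x^5 + 15*x^4 - 6*x^3 + 6*x^2 + 1) dx. Term by term:
    ∫_0^1 9*x^8 dx = 1;  ∫_0^1 -18*x^7 dx = -9/4;  ∫_0^1 27*x^6 dx = 27/7;
    ∫_0^1 -18*x^5 dx = -3;  ∫_0^1 15*x^4 dx = 3;  ∫_0^1 -6*x^3 dx = -3/2;
    ∫_0^1 6*x^2 dx = 2;  ∫_0^1 1 dx = 1.
  Sum: 1 − 9/4 + 27/7 − 3 + 3 − 3/2 + 2 + 1 = 115/28.
  ∫_0^1 u'(x)^2 dx = ∫_0^1 (144*x^6 - 216*x^5 + 225*x^4 - 108*x^3 + 36*x^2) dx. Term by term:
    ∫_0^1 144*x^6 dx = 144/7;  ∫_0^1 -216*x^5 dx = -36;  ∫_0^1 225*x^4 dx = 45;
    ∫_0^1 -108*x^3 dx = -27;  ∫_0^1 36*x^2 dx = 12.
  Sum: 144/7 − 36 + 45 − 27 + 12 = 102/7.
Adding: ||u||_{H^1}^2 = 115/28 + 102/7 = 523/28.


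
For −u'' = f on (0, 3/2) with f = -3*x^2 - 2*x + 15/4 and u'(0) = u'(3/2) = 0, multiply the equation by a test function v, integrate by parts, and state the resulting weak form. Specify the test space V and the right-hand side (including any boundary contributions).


V = H^1(0, 3/2) (no boundary constraint on v; u is determined up to an additive constant); weak form: ∫_0^3/2 u'v' dx = ∫_0^3/2 (-3*x^2 - 2*x + 15/4) v dx for all v ∈ V.

Multiply both sides by a test function v and integrate from 0 to 3/2:
  ∫_0^3/2 −u''(x) v(x) dx = ∫_0^3/2 f(x) v(x) dx.
Integrate the LHS by parts once:
  ∫_0^3/2 −u'' v dx = −[u'(x) v(x)]_0^3/2 + ∫_0^3/2 u'(x) v'(x) dx.
Thus ∫_0^3/2 u'(x) v'(x) dx = ∫_0^3/2 f(x) v(x) dx + [u'(x) v(x)]_0^3/2.
Choose V so that boundary terms are either known or forced to vanish.
u has homogeneous Neumann: u'(0) = u'(3/2) = 0. So [u' v]_0^3/2 = 0·v(3/2) − 0·v(0) = 0 for any v; take V = H^1(0, 3/2).
Weak formulation: find u (satisfying any essential BC) such that ∫_0^3/2 u'(x) v'(x) dx = ∫_0^3/2 f v dx for all v ∈ V (homogeneous Neumann, so boundary terms vanish).
Substituting f(x) = -3*x^2 - 2*x + 15/4, the right-hand side is ∫_0^3/2 (-3*x^2 - 2*x + 15/4) v dx.
Compatibility check (pure Neumann): taking v ≡ 1 ∈ V gives 0 = ∫_0^3/2 f dx + (0) − (0), i.e. ∫_0^3/2 f dx must equal u'(0) − u'(3/2) = 0. Indeed ∫_0^3/2 (-3*x^2 - 2*x + 15/4) dx = 0, so the data are compatible. The solution is then unique only up to an additive constant (fix it e.g. by requiring ∫_0^3/2 u dx = 0).


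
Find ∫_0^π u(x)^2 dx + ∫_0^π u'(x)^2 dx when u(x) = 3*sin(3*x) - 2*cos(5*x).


||u||_{H^1(0,π)}^2 = 97*π

u'(x) = 10*sin(5*x) + 9*cos(3*x).
Expand u² and (u')² and integrate term by term on (0, π), using: for integers n ≥ 1, ∫_0^π sin²(nx) dx = ∫_0^π cos²(nx) dx = π/2; for n ≠ n', ∫_0^π sin(nx)sin(n'x) dx = ∫_0^π cos(nx)cos(n'x) dx = 0; and by product-to-sum, ∫_0^π sin(nx)cos(n'x) dx = ½∫_0^π [sin((n+n')x) + sin((n−n')x)] dx, which is 0 when n+n' is even and 2n/(n²−n'²) when n+n' is odd (it need not vanish on (0, π)).
  u² squared terms: (-2)²·∫cos(5x)² dx = 4·π/2 = 2*π;  (3)²·∫sin(3x)² dx = 9·π/2 = 9*π/2.
  u² cross terms: 2·(-2)·(3)·∫cos(5x)·sin(3x) dx = -12·(0) = 0.
  So ∫_0^π u² dx = 2*π + 9*π/2 + 0 = 13*π/2.
  (u')² squared terms: (9)²·∫cos(3x)² dx = 81·π/2 = 81*π/2;  (10)²·∫sin(5x)² dx = 100·π/2 = 50*π.
  (u')² cross terms: 2·(9)·(10)·∫cos(3x)·sin(5x) dx = 180·(0) = 0.
  So ∫_0^π (u')² dx = 81*π/2 + 50*π + 0 = 181*π/2.
||u||_{H^1}^2 = (13*π/2) + (181*π/2) = 97*π.


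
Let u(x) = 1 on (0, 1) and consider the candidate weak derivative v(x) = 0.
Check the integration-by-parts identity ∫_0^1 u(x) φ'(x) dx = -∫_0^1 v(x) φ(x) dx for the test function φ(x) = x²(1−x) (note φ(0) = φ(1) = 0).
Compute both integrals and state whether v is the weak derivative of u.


LHS = 0, RHS = 0. Yes, v = u' weakly.

u(x) = 1, classical derivative u'(x) = 0.
φ(x) = x²(1−x), so φ'(x) = x*(2 - 3*x).
Note φ(0) = φ(1) = 0, so the boundary term u·φ vanishes.
LHS = ∫_0^1 u(x) φ'(x) dx = ∫_0^1 (-3*x^2 + 2*x) dx. Term by term:
  ∫_0^1 -3*x^2 dx = -1;  ∫_0^1 2*x dx = 1.
Sum: -1 + 1 = 0.
So LHS = 0.
∫_0^1 v(x) φ(x) dx = ∫_0^1 (0) dx. Term by term:
  ∫_0^1 0 dx = 0.
So RHS = -∫_0^1 v(x) φ(x) dx = 0.
LHS = RHS, so the identity holds for this test φ.
Moreover u is smooth here and v(x) = u'(x) = 0 pointwise, so the identity holds for every test function. Hence v is the weak derivative of u.


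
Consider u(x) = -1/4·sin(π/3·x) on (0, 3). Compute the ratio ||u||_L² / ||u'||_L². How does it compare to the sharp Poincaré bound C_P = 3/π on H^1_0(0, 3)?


||u||_L² / ||u'||_L² = 3/π = C_P.

u(x) = -1/4·sin(π/3·x), so u'(x) = -π*cos(π*x/3)/12.
Writing u(x) = A·sin(kπx/L) with A = -1/4 and k = 1, use ∫_0^L sin²(kπx/L) dx = L/2 and ∫_0^L cos²(kπx/L) dx = L/2.
u² = 1/16·sin²(π/3·x) and (u')² = π^2/144·cos²(π/3·x), and each of sin², cos² integrates to L/2 = 3/2 over (0, 3).
∫_0^3 u² dx = 3/32, so ||u||_L² = sqrt(6)/8.
∫_0^3 (u')² dx = π^2/96, so ||u'||_L² = sqrt(6)*π/24.
Ratio ||u||_L² / ||u'||_L² = 3/π.
Sharp Poincaré constant on H^1_0(0, 3) is C_P = L/π = 3/π, achieved by sin(π/3·x).
This is the k = 1 eigenfunction (up to amplitude), so the ratio equals the sharp Poincaré constant exactly.


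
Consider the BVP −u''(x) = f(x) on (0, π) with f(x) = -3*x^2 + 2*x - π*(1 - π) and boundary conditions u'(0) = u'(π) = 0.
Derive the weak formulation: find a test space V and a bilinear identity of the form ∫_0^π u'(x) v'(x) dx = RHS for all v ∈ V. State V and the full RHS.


V = H^1(0, π) (no boundary constraint on v; u is determined up to an additive constant); weak form: ∫_0^π u'v' dx = ∫_0^π (-3*x^2 + 2*x - π*(1 - π)) v dx for all v ∈ V.

Multiply both sides by a test function v and integrate from 0 to π:
  ∫_0^π −u''(x) v(x) dx = ∫_0^π f(x) v(x) dx.
Integrate the LHS by parts once:
  ∫_0^π −u'' v dx = −[u'(x) v(x)]_0^π + ∫_0^π u'(x) v'(x) dx.
Thus ∫_0^π u'(x) v'(x) dx = ∫_0^π f(x) v(x) dx + [u'(x) v(x)]_0^π.
Choose V so that boundary terms are either known or forced to vanish.
u has homogeneous Neumann: u'(0) = u'(π) = 0. So [u' v]_0^π = 0·v(π) − 0·v(0) = 0 for any v; take V = H^1(0, π).
Weak formulation: find u (satisfying any essential BC) such that ∫_0^π u'(x) v'(x) dx = ∫_0^π f v dx for all v ∈ V (homogeneous Neumann, so boundary terms vanish).
Substituting f(x) = -3*x^2 + 2*x - π*(1 - π), the right-hand side is ∫_0^π (-3*x^2 + 2*x - π*(1 - π)) v dx.
Compatibility check (pure Neumann): taking v ≡ 1 ∈ V gives 0 = ∫_0^π f dx + (0) − (0), i.e. ∫_0^π f dx must equal u'(0) − u'(π) = 0. Indeed ∫_0^π (-3*x^2 + 2*x - π*(1 - π)) dx = 0, so the data are compatible. The solution is then unique only up to an additive constant (fix it e.g. by requiring ∫_0^π u dx = 0).


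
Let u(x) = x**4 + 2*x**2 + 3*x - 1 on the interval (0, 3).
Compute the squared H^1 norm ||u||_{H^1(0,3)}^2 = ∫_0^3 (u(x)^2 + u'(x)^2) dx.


||u||_{H^1}^2 = 414609/35

The H^1 norm (squared) on an interval (0, L) is
  ||u||_{H^1}^2 = ∫_0^L u(x)^2 dx + ∫_0^L u'(x)^2 dx.
Compute u'(x) = 4*x**3 + 4*x + 3.
Then u(x)^2 = x**8 + 4*x**6 + 6*x**5 + 2*x**4 + 12*x**3 + 5*x**2 - 6*x + 1 and u'(x)^2 = 16*x**6 + 32*x**4 + 24*x**3 + 16*x**2 + 24*x + 9.
Integrate each monomial from 0 to 3 using ∫_0^3 c·x^n dx = c·3^(n+1)/(n+1):
  ∫_0^3 u(x)^2 dx = ∫_0^3 (x^8 + 4*x^6 + 6*x^5 + 2*x^4 + 12*x^3 + 5*x^2 - 6*x + 1) dx. Term by term:
    ∫_0^3 x^8 dx = 2187;  ∫_0^3 4*x^6 dx = 8748/7;  ∫_0^3 6*x^5 dx = 729;
    ∫_0^3 2*x^4 dx = 486/5;  ∫_0^3 12*x^3 dx = 243;  ∫_0^3 5*x^2 dx = 45;
    ∫_0^3 -6*x dx = -27;  ∫_0^3 1 dx = 3.
  Sum: 2187 + 8748/7 + 729 + 486/5 + 243 + 45 − 27 + 3 = 158442/35.
  ∫_0^3 u'(x)^2 dx = ∫_0^3 (16*x^6 + 32*x^4 + 24*x^3 + 16*x^2 + 24*x + 9) dx. Term by term:
    ∫_0^3 16*x^6 dx = 34992/7;  ∫_0^3 32*x^4 dx = 7776/5;  ∫_0^3 24*x^3 dx = 486;
    ∫_0^3 16*x^2 dx = 144;  ∫_0^3 24*x dx = 108;  ∫_0^3 9 dx = 27.
  Sum: 34992/7 + 7776/5 + 486 + 144 + 108 + 27 = 256167/35.
Adding: ||u||_{H^1}^2 = 158442/35 + 256167/35 = 414609/35.


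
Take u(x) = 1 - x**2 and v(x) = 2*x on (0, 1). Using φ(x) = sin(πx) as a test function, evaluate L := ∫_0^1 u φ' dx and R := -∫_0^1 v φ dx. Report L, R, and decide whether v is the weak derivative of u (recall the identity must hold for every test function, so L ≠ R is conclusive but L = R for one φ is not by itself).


LHS = 2/π, RHS = -2/π. No, v is not the weak derivative of u.

u(x) = 1 - x**2, classical derivative u'(x) = -2*x.
φ(x) = sin(πx), so φ'(x) = π*cos(π*x).
Note φ(0) = φ(1) = 0, so the boundary term u·φ vanishes.
LHS = ∫_0^1 u(x) φ'(x) dx = ∫_0^1 (-π*x^2*cos(π*x) + π*cos(π*x)) dx. Term by term:
  ∫_0^1 π*cos(π*x) dx = 0;  ∫_0^1 -π*x^2*cos(π*x) dx = 2/π.
Sum: 0 + 2/π = 2/π.
So LHS = 2/π.
∫_0^1 v(x) φ(x) dx = ∫_0^1 (2*x*sin(π*x)) dx. Term by term:
  ∫_0^1 2*x*sin(π*x) dx = 2/π.
So RHS = -∫_0^1 v(x) φ(x) dx = -2/π.
LHS − RHS = 4/π ≠ 0, so the identity fails.
(For a valid weak derivative the identity must hold for EVERY test function, in particular this one. The failure shows v is NOT the weak derivative of u.)
Correct weak derivative would be u'(x) = -2*x.


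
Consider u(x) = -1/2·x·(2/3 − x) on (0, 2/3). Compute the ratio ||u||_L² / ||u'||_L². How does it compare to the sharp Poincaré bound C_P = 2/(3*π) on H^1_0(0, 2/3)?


||u||_L² / ||u'||_L² = sqrt(10)/15 < C_P = 2/(3*π).

u(x) = -1/2·x·(2/3 − x), so u'(x) = x - 1/3.
u(x) = -1/2·x·(2/3 − x) vanishes at x = 0 and x = 2/3, so u ∈ H^1_0(0, 2/3). Differentiate via the product rule and integrate the resulting polynomials term by term.
  ∫_0^2/3 u² dx = ∫_0^2/3 (x^4/4 - x^3/3 + x^2/9) dx. Term by term:
    ∫_0^2/3 x^4/4 dx = 8/1215;  ∫_0^2/3 -x^3/3 dx = -4/243;  ∫_0^2/3 x^2/9 dx = 8/729.
  Sum: 8/1215 − 4/243 + 8/729 = 4/3645.
  ∫_0^2/3 (u')² dx = ∫_0^2/3 (x^2 - 2*x/3 + 1/9) dx. Term by term:
    ∫_0^2/3 x^2 dx = 8/81;  ∫_0^2/3 -2*x/3 dx = -4/27;  ∫_0^2/3 1/9 dx = 2/27.
  Sum: 8/81 − 4/27 + 2/27 = 2/81.
∫_0^2/3 u² dx = 4/3645, so ||u||_L² = 2*sqrt(5)/135.
∫_0^2/3 (u')² dx = 2/81, so ||u'||_L² = sqrt(2)/9.
Ratio ||u||_L² / ||u'||_L² = sqrt(10)/15.
Sharp Poincaré constant on H^1_0(0, 2/3) is C_P = L/π = 2/(3*π), achieved by sin(3*π/2·x).
A polynomial bump cannot attain the sharp Poincaré constant (only the first sine eigenfunction does), so the ratio is strictly less than C_P, consistent with ||u||_L² ≤ C_P ||u'||_L².


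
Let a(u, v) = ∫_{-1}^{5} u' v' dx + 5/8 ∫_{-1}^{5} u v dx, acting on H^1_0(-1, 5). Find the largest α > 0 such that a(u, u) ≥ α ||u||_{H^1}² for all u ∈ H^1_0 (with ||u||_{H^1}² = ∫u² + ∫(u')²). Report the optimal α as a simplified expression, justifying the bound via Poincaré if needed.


α = (π^2 + 45/2)/(π^2 + 36)

Coercivity of a(·,·) on H^1_0(-1, 5) means a(u, u) ≥ α ||u||_{H^1}² for every u ∈ H^1_0.
The interval has length L = 6, and Poincaré/coercivity depend only on L. Here a(u, u) = ∫(u')² + (5/8)·∫u².
Here 0 < c = 5/8 < 1. The condition a(u,u) ≥ α||u||_{H^1}² reads (1−α)∫(u')² ≥ (α−c)∫u². Any admissible α is ≤ 1 (rapidly oscillating u have ∫u²/∫(u')² → 0), and α = 1 would force 0 ≥ (1−c)∫u², impossible since c < 1; so 1−α > 0. By the sharp Poincaré inequality on H^1_0 of an interval of length L, ∫(u')² ≥ (π/L)²∫u² with equality for the first sine mode sin(π(x−x₀)/L) (x₀ the left endpoint), so the inequality holds for all u iff (1−α)(π/L)² ≥ α − c, i.e. α ≤ ((π/L)² + c)/((π/L)² + 1) = (1 + c(L/π)²)/(1 + (L/π)²). With (π/L)² = π^2/36 and c = 5/8, the largest admissible constant is α = ((π/L)² + c)/((π/L)² + 1).
Simplifying, α = (π^2 + 45/2)/(π^2 + 36).


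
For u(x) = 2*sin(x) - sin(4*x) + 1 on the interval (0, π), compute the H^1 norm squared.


||u||_{H^1(0,π)}^2 = 8 + 27*π/2

u'(x) = 2*cos(x) - 4*cos(4*x).
Expand u² and (u')² and integrate term by term on (0, π), using: for integers n ≥ 1, ∫_0^π sin²(nx) dx = ∫_0^π cos²(nx) dx = π/2; for n ≠ n', ∫_0^π sin(nx)sin(n'x) dx = ∫_0^π cos(nx)cos(n'x) dx = 0; and by product-to-sum, ∫_0^π sin(nx)cos(n'x) dx = ½∫_0^π [sin((n+n')x) + sin((n−n')x)] dx, which is 0 when n+n' is even and 2n/(n²−n'²) when n+n' is odd (it need not vanish on (0, π)). For the constant mode: ∫_0^π 1 dx = π, ∫_0^π cos(nx) dx = 0, ∫_0^π sin(nx) dx = (1−(−1)^n)/n.
  u² squared terms: (1)²·∫1 dx = 1·π = π;  (-1)²·∫sin(4x)² dx = 1·π/2 = π/2;  (2)²·∫sin(x)² dx = 4·π/2 = 2*π.
  u² cross terms: 2·(1)·(-1)·∫1·sin(4x) dx = -2·(0) = 0;  2·(1)·(2)·∫1·sin(x) dx = 4·(2) = 8;  2·(-1)·(2)·∫sin(4x)·sin(x) dx = -4·(0) = 0.
  So ∫_0^π u² dx = π + π/2 + 2*π + 0 + 8 + 0 = 8 + 7*π/2.
  (u')² squared terms: (-4)²·∫cos(4x)² dx = 16·π/2 = 8*π;  (2)²·∫cos(x)² dx = 4·π/2 = 2*π.
  (u')² cross terms: 2·(-4)·(2)·∫cos(4x)·cos(x) dx = -16·(0) = 0.
  So ∫_0^π (u')² dx = 8*π + 2*π + 0 = 10*π.
||u||_{H^1}^2 = (8 + 7*π/2) + (10*π) = 8 + 27*π/2.


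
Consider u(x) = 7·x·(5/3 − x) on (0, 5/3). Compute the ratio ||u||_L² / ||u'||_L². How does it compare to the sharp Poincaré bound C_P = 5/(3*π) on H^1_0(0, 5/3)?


||u||_L² / ||u'||_L² = sqrt(10)/6 < C_P = 5/(3*π).

u(x) = 7·x·(5/3 − x), so u'(x) = 35/3 - 14*x.
u(x) = 7·x·(5/3 − x) vanishes at x = 0 and x = 5/3, so u ∈ H^1_0(0, 5/3). Differentiate via the product rule and integrate the resulting polynomials term by term.
  ∫_0^5/3 u² dx = ∫_0^5/3 (49*x^4 - 490*x^3/3 + 1225*x^2/9) dx. Term by term:
    ∫_0^5/3 49*x^4 dx = 30625/243;  ∫_0^5/3 -490*x^3/3 dx = -153125/486;  ∫_0^5/3 1225*x^2/9 dx = 153125/729.
  Sum: 30625/243 − 153125/486 + 153125/729 = 30625/1458.
  ∫_0^5/3 (u')² dx = ∫_0^5/3 (196*x^2 - 980*x/3 + 1225/9) dx. Term by term:
    ∫_0^5/3 196*x^2 dx = 24500/81;  ∫_0^5/3 -980*x/3 dx = -12250/27;  ∫_0^5/3 1225/9 dx = 6125/27.
  Sum: 24500/81 − 12250/27 + 6125/27 = 6125/81.
∫_0^5/3 u² dx = 30625/1458, so ||u||_L² = 175*sqrt(2)/54.
∫_0^5/3 (u')² dx = 6125/81, so ||u'||_L² = 35*sqrt(5)/9.
Ratio ||u||_L² / ||u'||_L² = sqrt(10)/6.
Sharp Poincaré constant on H^1_0(0, 5/3) is C_P = L/π = 5/(3*π), achieved by sin(3*π/5·x).
A polynomial bump cannot attain the sharp Poincaré constant (only the first sine eigenfunction does), so the ratio is strictly less than C_P, consistent with ||u||_L² ≤ C_P ||u'||_L².


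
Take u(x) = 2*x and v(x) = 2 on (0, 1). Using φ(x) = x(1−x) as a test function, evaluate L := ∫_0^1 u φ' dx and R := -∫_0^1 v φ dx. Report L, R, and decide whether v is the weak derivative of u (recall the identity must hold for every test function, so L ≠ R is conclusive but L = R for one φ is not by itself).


LHS = -1/3, RHS = -1/3. Yes, v = u' weakly.

u(x) = 2*x, classical derivative u'(x) = 2.
φ(x) = x(1−x), so φ'(x) = 1 - 2*x.
Note φ(0) = φ(1) = 0, so the boundary term u·φ vanishes.
LHS = ∫_0^1 u(x) φ'(x) dx = ∫_0^1 (-4*x^2 + 2*x) dx. Term by term:
  ∫_0^1 -4*x^2 dx = -4/3;  ∫_0^1 2*x dx = 1.
Sum: -4/3 + 1 = -1/3.
So LHS = -1/3.
∫_0^1 v(x) φ(x) dx = ∫_0^1 (-2*x^2 + 2*x) dx. Term by term:
  ∫_0^1 -2*x^2 dx = -2/3;  ∫_0^1 2*x dx = 1.
Sum: -2/3 + 1 = 1/3.
So RHS = -∫_0^1 v(x) φ(x) dx = -1/3.
LHS = RHS, so the identity holds for this test φ.
Moreover u is smooth here and v(x) = u'(x) = 2 pointwise, so the identity holds for every test function. Hence v is the weak derivative of u.


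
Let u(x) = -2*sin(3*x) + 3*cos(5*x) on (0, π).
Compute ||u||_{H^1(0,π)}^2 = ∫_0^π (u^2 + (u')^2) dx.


||u||_{H^1(0,π)}^2 = 137*π

u'(x) = -15*sin(5*x) - 6*cos(3*x).
Expand u² and (u')² and integrate term by term on (0, π), using: for integers n ≥ 1, ∫_0^π sin²(nx) dx = ∫_0^π cos²(nx) dx = π/2; for n ≠ n', ∫_0^π sin(nx)sin(n'x) dx = ∫_0^π cos(nx)cos(n'x) dx = 0; and by product-to-sum, ∫_0^π sin(nx)cos(n'x) dx = ½∫_0^π [sin((n+n')x) + sin((n−n')x)] dx, which is 0 when n+n' is even and 2n/(n²−n'²) when n+n' is odd (it need not vanish on (0, π)).
  u² squared terms: (-2)²·∫sin(3x)² dx = 4·π/2 = 2*π;  (3)²·∫cos(5x)² dx = 9·π/2 = 9*π/2.
  u² cross terms: 2·(-2)·(3)·∫sin(3x)·cos(5x) dx = -12·(0) = 0.
  So ∫_0^π u² dx = 2*π + 9*π/2 + 0 = 13*π/2.
  (u')² squared terms: (-15)²·∫sin(5x)² dx = 225·π/2 = 225*π/2;  (-6)²·∫cos(3x)² dx = 36·π/2 = 18*π.
  (u')² cross terms: 2·(-15)·(-6)·∫sin(5x)·cos(3x) dx = 180·(0) = 0.
  So ∫_0^π (u')² dx = 225*π/2 + 18*π + 0 = 261*π/2.
||u||_{H^1}^2 = (13*π/2) + (261*π/2) = 137*π.


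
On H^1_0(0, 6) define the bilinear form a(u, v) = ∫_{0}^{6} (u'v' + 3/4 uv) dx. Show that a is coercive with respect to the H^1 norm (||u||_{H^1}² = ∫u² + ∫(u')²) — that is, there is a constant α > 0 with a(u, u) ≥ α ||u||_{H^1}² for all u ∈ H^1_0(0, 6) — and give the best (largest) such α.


α = (π^2 + 27)/(π^2 + 36)

Coercivity of a(·,·) on H^1_0(0, 6) means a(u, u) ≥ α ||u||_{H^1}² for every u ∈ H^1_0.
The interval has length L = 6, and Poincaré/coercivity depend only on L. Here a(u, u) = ∫(u')² + (3/4)·∫u².
Here 0 < c = 3/4 < 1. The condition a(u,u) ≥ α||u||_{H^1}² reads (1−α)∫(u')² ≥ (α−c)∫u². Any admissible α is ≤ 1 (rapidly oscillating u have ∫u²/∫(u')² → 0), and α = 1 would force 0 ≥ (1−c)∫u², impossible since c < 1; so 1−α > 0. By the sharp Poincaré inequality on H^1_0 of an interval of length L, ∫(u')² ≥ (π/L)²∫u² with equality for the first sine mode sin(π(x−x₀)/L) (x₀ the left endpoint), so the inequality holds for all u iff (1−α)(π/L)² ≥ α − c, i.e. α ≤ ((π/L)² + c)/((π/L)² + 1) = (1 + c(L/π)²)/(1 + (L/π)²). With (π/L)² = π^2/36 and c = 3/4, the largest admissible constant is α = ((π/L)² + c)/((π/L)² + 1).
Simplifying, α = (π^2 + 27)/(π^2 + 36).


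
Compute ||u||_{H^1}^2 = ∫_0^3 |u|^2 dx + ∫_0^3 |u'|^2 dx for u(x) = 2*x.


||u||_{H^1}^2 = 48

The H^1 norm (squared) on an interval (0, L) is
  ||u||_{H^1}^2 = ∫_0^L u(x)^2 dx + ∫_0^L u'(x)^2 dx.
Compute u'(x) = 2.
Then u(x)^2 = 4*x**2 and u'(x)^2 = 4.
Integrate each monomial from 0 to 3 using ∫_0^3 c·x^n dx = c·3^(n+1)/(n+1):
  ∫_0^3 u(x)^2 dx = ∫_0^3 (4*x^2) dx. Term by term:
    ∫_0^3 4*x^2 dx = 36.
  ∫_0^3 u'(x)^2 dx = ∫_0^3 (4) dx. Term by term:
    ∫_0^3 4 dx = 12.
Adding: ||u||_{H^1}^2 = 36 + 12 = 48.


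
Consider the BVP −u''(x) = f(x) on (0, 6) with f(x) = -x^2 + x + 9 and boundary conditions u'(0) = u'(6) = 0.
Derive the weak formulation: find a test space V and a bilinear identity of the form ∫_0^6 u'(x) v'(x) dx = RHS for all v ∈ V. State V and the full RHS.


V = H^1(0, 6) (no boundary constraint on v; u is determined up to an additive constant); weak form: ∫_0^6 u'v' dx = ∫_0^6 (-x^2 + x + 9) v dx for all v ∈ V.

Multiply both sides by a test function v and integrate from 0 to 6:
  ∫_0^6 −u''(x) v(x) dx = ∫_0^6 f(x) v(x) dx.
Integrate the LHS by parts once:
  ∫_0^6 −u'' v dx = −[u'(x) v(x)]_0^6 + ∫_0^6 u'(x) v'(x) dx.
Thus ∫_0^6 u'(x) v'(x) dx = ∫_0^6 f(x) v(x) dx + [u'(x) v(x)]_0^6.
Choose V so that boundary terms are either known or forced to vanish.
u has homogeneous Neumann: u'(0) = u'(6) = 0. So [u' v]_0^6 = 0·v(6) − 0·v(0) = 0 for any v; take V = H^1(0, 6).
Weak formulation: find u (satisfying any essential BC) such that ∫_0^6 u'(x) v'(x) dx = ∫_0^6 f v dx for all v ∈ V (homogeneous Neumann, so boundary terms vanish).
Substituting f(x) = -x^2 + x + 9, the right-hand side is ∫_0^6 (-x^2 + x + 9) v dx.
Compatibility check (pure Neumann): taking v ≡ 1 ∈ V gives 0 = ∫_0^6 f dx + (0) − (0), i.e. ∫_0^6 f dx must equal u'(0) − u'(6) = 0. Indeed ∫_0^6 (-x^2 + x + 9) dx = 0, so the data are compatible. The solution is then unique only up to an additive constant (fix it e.g. by requiring ∫_0^6 u dx = 0).


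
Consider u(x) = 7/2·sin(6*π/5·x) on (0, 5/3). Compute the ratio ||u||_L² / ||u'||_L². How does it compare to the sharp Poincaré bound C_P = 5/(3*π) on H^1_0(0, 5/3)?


||u||_L² / ||u'||_L² = 5/(6*π) < C_P = 5/(3*π).

u(x) = 7/2·sin(6*π/5·x), so u'(x) = 21*π*cos(6*π*x/5)/5.
Writing u(x) = A·sin(kπx/L) with A = 7/2 and k = 2, use ∫_0^L sin²(kπx/L) dx = L/2 and ∫_0^L cos²(kπx/L) dx = L/2.
u² = 49/4·sin²(6*π/5·x) and (u')² = 441*π^2/25·cos²(6*π/5·x), and each of sin², cos² integrates to L/2 = 5/6 over (0, 5/3).
∫_0^5/3 u² dx = 245/24, so ||u||_L² = 7*sqrt(30)/12.
∫_0^5/3 (u')² dx = 147*π^2/10, so ||u'||_L² = 7*sqrt(30)*π/10.
Ratio ||u||_L² / ||u'||_L² = 5/(6*π).
Sharp Poincaré constant on H^1_0(0, 5/3) is C_P = L/π = 5/(3*π), achieved by sin(3*π/5·x).
This is the k = 2 harmonic; the ratio L/(kπ) is strictly less than C_P = L/π, consistent with the sharp inequality ||u||_L² ≤ C_P ||u'||_L².


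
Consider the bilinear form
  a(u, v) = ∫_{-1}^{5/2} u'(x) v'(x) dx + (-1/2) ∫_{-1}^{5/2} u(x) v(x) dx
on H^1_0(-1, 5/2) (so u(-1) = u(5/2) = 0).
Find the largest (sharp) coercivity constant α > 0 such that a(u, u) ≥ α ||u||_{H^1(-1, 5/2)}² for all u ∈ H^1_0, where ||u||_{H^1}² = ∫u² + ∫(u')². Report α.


α = (-49 + 8*π^2)/(2*(4*π^2 + 49))

Coercivity of a(·,·) on H^1_0(-1, 5/2) means a(u, u) ≥ α ||u||_{H^1}² for every u ∈ H^1_0.
The interval has length L = 7/2, and Poincaré/coercivity depend only on L. Here a(u, u) = ∫(u')² + (-1/2)·∫u².
Here c = -1/2 < 0 with |c| < (π/L)² = 4*π^2/49, so coercivity still holds. The condition a(u,u) ≥ α||u||_{H^1}² reads (1−α)∫(u')² ≥ (α−c)∫u². Any admissible α is ≤ 1 (rapidly oscillating u have ∫u²/∫(u')² → 0), and α = 1 would force 0 ≥ (1−c)∫u², impossible since c < 1; so 1−α > 0. By the sharp Poincaré inequality on H^1_0 of an interval of length L, ∫(u')² ≥ (π/L)²∫u² with equality for the first sine mode sin(π(x−x₀)/L) (x₀ the left endpoint), so the inequality holds for all u iff (1−α)(π/L)² ≥ α − c, i.e. α ≤ ((π/L)² + c)/((π/L)² + 1) = (1 + c(L/π)²)/(1 + (L/π)²). (Direct route, valid since c ≤ 0: Poincaré gives c∫u² ≥ c(L/π)²∫(u')², so a(u,u) ≥ (1 + c(L/π)²)∫(u')², while ||u||_{H^1}² ≤ (1 + (L/π)²)∫(u')²; dividing yields the same α.) With (π/L)² = 4*π^2/49 and c = -1/2, the largest admissible constant is α = ((π/L)² + c)/((π/L)² + 1).
Simplifying, α = (-49 + 8*π^2)/(2*(4*π^2 + 49)).


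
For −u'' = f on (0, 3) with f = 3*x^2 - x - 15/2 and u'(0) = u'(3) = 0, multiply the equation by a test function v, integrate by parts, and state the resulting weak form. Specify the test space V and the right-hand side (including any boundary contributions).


V = H^1(0, 3) (no boundary constraint on v; u is determined up to an additive constant); weak form: ∫_0^3 u'v' dx = ∫_0^3 (3*x^2 - x - 15/2) v dx for all v ∈ V.

Multiply both sides by a test function v and integrate from 0 to 3:
  ∫_0^3 −u''(x) v(x) dx = ∫_0^3 f(x) v(x) dx.
Integrate the LHS by parts once:
  ∫_0^3 −u'' v dx = −[u'(x) v(x)]_0^3 + ∫_0^3 u'(x) v'(x) dx.
Thus ∫_0^3 u'(x) v'(x) dx = ∫_0^3 f(x) v(x) dx + [u'(x) v(x)]_0^3.
Choose V so that boundary terms are either known or forced to vanish.
u has homogeneous Neumann: u'(0) = u'(3) = 0. So [u' v]_0^3 = 0·v(3) − 0·v(0) = 0 for any v; take V = H^1(0, 3).
Weak formulation: find u (satisfying any essential BC) such that ∫_0^3 u'(x) v'(x) dx = ∫_0^3 f v dx for all v ∈ V (homogeneous Neumann, so boundary terms vanish).
Substituting f(x) = 3*x^2 - x - 15/2, the right-hand side is ∫_0^3 (3*x^2 - x - 15/2) v dx.
Compatibility check (pure Neumann): taking v ≡ 1 ∈ V gives 0 = ∫_0^3 f dx + (0) − (0), i.e. ∫_0^3 f dx must equal u'(0) − u'(3) = 0. Indeed ∫_0^3 (3*x^2 - x - 15/2) dx = 0, so the data are compatible. The solution is then unique only up to an additive constant (fix it e.g. by requiring ∫_0^3 u dx = 0).


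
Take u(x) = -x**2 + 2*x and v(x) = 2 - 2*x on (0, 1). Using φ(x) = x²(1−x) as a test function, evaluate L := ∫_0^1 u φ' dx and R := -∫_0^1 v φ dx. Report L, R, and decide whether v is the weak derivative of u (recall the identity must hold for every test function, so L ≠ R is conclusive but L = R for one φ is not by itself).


LHS = -1/15, RHS = -1/15. Yes, v = u' weakly.

u(x) = -x**2 + 2*x, classical derivative u'(x) = 2 - 2*x.
φ(x) = x²(1−x), so φ'(x) = x*(2 - 3*x).
Note φ(0) = φ(1) = 0, so the boundary term u·φ vanishes.
LHS = ∫_0^1 u(x) φ'(x) dx = ∫_0^1 (3*x^4 - 8*x^3 + 4*x^2) dx. Term by term:
  ∫_0^1 3*x^4 dx = 3/5;  ∫_0^1 -8*x^3 dx = -2;  ∫_0^1 4*x^2 dx = 4/3.
Sum: 3/5 − 2 + 4/3 = -1/15.
So LHS = -1/15.
∫_0^1 v(x) φ(x) dx = ∫_0^1 (2*x^4 - 4*x^3 + 2*x^2) dx. Term by term:
  ∫_0^1 2*x^4 dx = 2/5;  ∫_0^1 -4*x^3 dx = -1;  ∫_0^1 2*x^2 dx = 2/3.
Sum: 2/5 − 1 + 2/3 = 1/15.
So RHS = -∫_0^1 v(x) φ(x) dx = -1/15.
LHS = RHS, so the identity holds for this test φ.
Moreover u is smooth here and v(x) = u'(x) = 2 - 2*x pointwise, so the identity holds for every test function. Hence v is the weak derivative of u.


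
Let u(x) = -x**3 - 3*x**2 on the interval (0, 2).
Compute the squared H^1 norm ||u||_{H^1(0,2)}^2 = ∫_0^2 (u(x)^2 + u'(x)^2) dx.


||u||_{H^1}^2 = 15312/35

The H^1 norm (squared) on an interval (0, L) is
  ||u||_{H^1}^2 = ∫_0^L u(x)^2 dx + ∫_0^L u'(x)^2 dx.
Compute u'(x) = -3*x**2 - 6*x.
Then u(x)^2 = x**6 + 6*x**5 + 9*x**4 and u'(x)^2 = 9*x**4 + 36*x**3 + 36*x**2.
Integrate each monomial from 0 to 2 using ∫_0^2 c·x^n dx = c·2^(n+1)/(n+1):
  ∫_0^2 u(x)^2 dx = ∫_0^2 (x^6 + 6*x^5 + 9*x^4) dx. Term by term:
    ∫_0^2 x^6 dx = 128/7;  ∫_0^2 6*x^5 dx = 64;  ∫_0^2 9*x^4 dx = 288/5.
  Sum: 128/7 + 64 + 288/5 = 4896/35.
  ∫_0^2 u'(x)^2 dx = ∫_0^2 (9*x^4 + 36*x^3 + 36*x^2) dx. Term by term:
    ∫_0^2 9*x^4 dx = 288/5;  ∫_0^2 36*x^3 dx = 144;  ∫_0^2 36*x^2 dx = 96.
  Sum: 288/5 + 144 + 96 = 1488/5.
Adding: ||u||_{H^1}^2 = 4896/35 + 1488/5 = 15312/35.


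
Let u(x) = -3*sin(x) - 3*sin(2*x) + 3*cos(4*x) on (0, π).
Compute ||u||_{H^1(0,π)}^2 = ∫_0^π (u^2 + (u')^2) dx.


||u||_{H^1(0,π)}^2 = 204/5 + 108*π

u'(x) = -12*sin(4*x) - 3*cos(x) - 6*cos(2*x).
Expand u² and (u')² and integrate term by term on (0, π), using: for integers n ≥ 1, ∫_0^π sin²(nx) dx = ∫_0^π cos²(nx) dx = π/2; for n ≠ n', ∫_0^π sin(nx)sin(n'x) dx = ∫_0^π cos(nx)cos(n'x) dx = 0; and by product-to-sum, ∫_0^π sin(nx)cos(n'x) dx = ½∫_0^π [sin((n+n')x) + sin((n−n')x)] dx, which is 0 when n+n' is even and 2n/(n²−n'²) when n+n' is odd (it need not vanish on (0, π)).
  u² squared terms: (-3)²·∫sin(x)² dx = 9·π/2 = 9*π/2;  (-3)²·∫sin(2x)² dx = 9·π/2 = 9*π/2;  (3)²·∫cos(4x)² dx = 9·π/2 = 9*π/2.
  u² cross terms: 2·(-3)·(-3)·∫sin(x)·sin(2x) dx = 18·(0) = 0;  2·(-3)·(3)·∫sin(x)·cos(4x) dx = -18·(-2/15) = 12/5;  2·(-3)·(3)·∫sin(2x)·cos(4x) dx = -18·(0) = 0.
  So ∫_0^π u² dx = 9*π/2 + 9*π/2 + 9*π/2 + 0 + 12/5 + 0 = 12/5 + 27*π/2.
  (u')² squared terms: (-12)²·∫sin(4x)² dx = 144·π/2 = 72*π;  (-6)²·∫cos(2x)² dx = 36·π/2 = 18*π;  (-3)²·∫cos(x)² dx = 9·π/2 = 9*π/2.
  (u')² cross terms: 2·(-12)·(-6)·∫sin(4x)·cos(2x) dx = 144·(0) = 0;  2·(-12)·(-3)·∫sin(4x)·cos(x) dx = 72·(8/15) = 192/5;  2·(-6)·(-3)·∫cos(2x)·cos(x) dx = 36·(0) = 0.
  So ∫_0^π (u')² dx = 72*π + 18*π + 9*π/2 + 0 + 192/5 + 0 = 192/5 + 189*π/2.
||u||_{H^1}^2 = (12/5 + 27*π/2) + (192/5 + 189*π/2) = 204/5 + 108*π.


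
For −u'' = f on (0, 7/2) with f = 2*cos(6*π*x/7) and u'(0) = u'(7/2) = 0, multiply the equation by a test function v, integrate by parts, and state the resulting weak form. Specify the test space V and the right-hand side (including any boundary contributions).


V = H^1(0, 7/2) (no boundary constraint on v; u is determined up to an additive constant); weak form: ∫_0^7/2 u'v' dx = ∫_0^7/2 (2*cos(6*π*x/7)) v dx for all v ∈ V.

Multiply both sides by a test function v and integrate from 0 to 7/2:
  ∫_0^7/2 −u''(x) v(x) dx = ∫_0^7/2 f(x) v(x) dx.
Integrate the LHS by parts once:
  ∫_0^7/2 −u'' v dx = −[u'(x) v(x)]_0^7/2 + ∫_0^7/2 u'(x) v'(x) dx.
Thus ∫_0^7/2 u'(x) v'(x) dx = ∫_0^7/2 f(x) v(x) dx + [u'(x) v(x)]_0^7/2.
Choose V so that boundary terms are either known or forced to vanish.
u has homogeneous Neumann: u'(0) = u'(7/2) = 0. So [u' v]_0^7/2 = 0·v(7/2) − 0·v(0) = 0 for any v; take V = H^1(0, 7/2).
Weak formulation: find u (satisfying any essential BC) such that ∫_0^7/2 u'(x) v'(x) dx = ∫_0^7/2 f v dx for all v ∈ V (homogeneous Neumann, so boundary terms vanish).
Substituting f(x) = 2*cos(6*π*x/7), the right-hand side is ∫_0^7/2 (2*cos(6*π*x/7)) v dx.
Compatibility check (pure Neumann): taking v ≡ 1 ∈ V gives 0 = ∫_0^7/2 f dx + (0) − (0), i.e. ∫_0^7/2 f dx must equal u'(0) − u'(7/2) = 0. Indeed ∫_0^7/2 (2*cos(6*π*x/7)) dx = 0, so the data are compatible. The solution is then unique only up to an additive constant (fix it e.g. by requiring ∫_0^7/2 u dx = 0).


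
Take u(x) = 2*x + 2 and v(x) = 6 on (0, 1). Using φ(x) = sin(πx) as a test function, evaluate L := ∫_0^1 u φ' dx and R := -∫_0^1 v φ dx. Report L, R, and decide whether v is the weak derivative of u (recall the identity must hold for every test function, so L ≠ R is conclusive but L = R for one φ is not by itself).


LHS = -4/π, RHS = -12/π. No, v is not the weak derivative of u.

u(x) = 2*x + 2, classical derivative u'(x) = 2.
φ(x) = sin(πx), so φ'(x) = π*cos(π*x).
Note φ(0) = φ(1) = 0, so the boundary term u·φ vanishes.
LHS = ∫_0^1 u(x) φ'(x) dx = ∫_0^1 (2*π*x*cos(π*x) + 2*π*cos(π*x)) dx. Term by term:
  ∫_0^1 2*π*cos(π*x) dx = 0;  ∫_0^1 2*π*x*cos(π*x) dx = -4/π.
Sum: 0 − 4/π = -4/π.
So LHS = -4/π.
∫_0^1 v(x) φ(x) dx = ∫_0^1 (6*sin(π*x)) dx. Term by term:
  ∫_0^1 6*sin(π*x) dx = 12/π.
So RHS = -∫_0^1 v(x) φ(x) dx = -12/π.
LHS − RHS = 8/π ≠ 0, so the identity fails.
(For a valid weak derivative the identity must hold for EVERY test function, in particular this one. The failure shows v is NOT the weak derivative of u.)
Correct weak derivative would be u'(x) = 2.
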